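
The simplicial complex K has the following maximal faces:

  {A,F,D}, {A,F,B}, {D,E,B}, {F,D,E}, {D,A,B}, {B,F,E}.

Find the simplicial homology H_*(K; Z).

We work with the vertex ordering A < B < D < E < F. The simplices of K, each written with vertices in increasing order, are:

  0-simplices (5): A, B, D, E, F
  1-simplices (9): AB, AD, AF, BD, BE, BF, DE, DF, EF
  2-simplices (6): ABD, ABF, ADF, BDE, BEF, DEF

Hence C_0 ≅ Z^5, C_1 ≅ Z^9, C_2 ≅ Z^6.

Boundary ∂_1: C_1 → C_0 sends each edge [p,q] (with p < q) to q − p.
The 5×9 boundary matrix has rank 4 and Smith normal form diag(1,1,1,1).

The boundary map ∂_2: C_2 → C_1 maps a triangle to the signed sum of its edges. For instance
  ∂BEF = EF − BF + BE,
  ∂ABD = BD − AD + AB.
The resulting 9×6 matrix has rank 5, and its Smith normal form has invariant factors (1,1,1,1,1).

Reading off H_k = ker ∂_k / im ∂_{k+1}:

  H_0: rank C_0 − rank ∂_1 = 5 − 4 = 1, and the invariant factors of ∂_1 are all 1, so H_0 ≅ Z.
  H_1: rank ker ∂_1 − rank ∂_2 = (9 − 4) − 5 = 0, and the invariant factors of ∂_2 are all 1, so H_1 ≅ 0.
  H_2: rank ker ∂_2 − rank ∂_3 = (6 − 5) − 0 = 1, and there is no ∂_3, so H_2 ≅ Z.

(K is a triangulation of the 2-sphere S^2.)

H_0 = Z,  H_1 = 0,  H_2 = Z.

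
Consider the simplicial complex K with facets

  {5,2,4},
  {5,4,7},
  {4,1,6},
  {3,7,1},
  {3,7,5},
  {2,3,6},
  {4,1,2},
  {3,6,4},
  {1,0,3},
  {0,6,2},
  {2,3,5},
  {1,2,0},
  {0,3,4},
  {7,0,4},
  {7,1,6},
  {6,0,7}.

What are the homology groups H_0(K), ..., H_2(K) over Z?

We work with the vertex ordering 0 < 1 < 2 < 3 < 4 < 5 < 6 < 7. The simplices of K, each written with vertices in increasing order, are:

  0-simplices (8): [0], [1], [2], [3], [4], [5], [6], [7]
  1-simplices (24): (24 of them)
  2-simplices (16): [0,1,2], [0,1,3], [0,2,6], [0,3,4], [0,4,7], [0,6,7], [1,2,4], [1,3,7], [1,4,6], [1,6,7], [2,3,5], [2,3,6], [2,4,5], [3,4,6], [3,5,7], [4,5,7]

giving chain groups C_0 ≅ Z^8, C_1 ≅ Z^24, C_2 ≅ Z^16.

The boundary map ∂_1: C_1 → C_0 sends each edge [p,q] (with p < q) to q − p. For instance
  ∂[2,6] = [6] − [2].
The 8×24 boundary matrix has rank 7 and Smith normal form diag(1,1,1,1,1,1,1).

∂_2: C_2 → C_1 sends each 2-simplex [p,q,r] to [q,r] − [p,r] + [p,q]. For instance
  ∂[0,6,7] = [6,7] − [0,7] + [0,6],
  ∂[2,3,6] = [3,6] − [2,6] + [2,3].
The 24×16 boundary matrix has rank 15 and Smith normal form diag(1,1,1,1,1,1,1,1,1,1,1,1,1,1,1).

Now H_k = ker ∂_k / im ∂_{k+1}, so:

  H_0: rank C_0 − rank ∂_1 = 8 − 7 = 1, and the invariant factors of ∂_1 are all 1, so H_0 = Z.
  H_1: rank ker ∂_1 − rank ∂_2 = (24 − 7) − 15 = 2, and the invariant factors of ∂_2 are all 1, so H_1 = Z^2.
  H_2: rank ker ∂_2 − rank ∂_3 = (16 − 15) − 0 = 1, and there is no ∂_3, so H_2 = Z.

H_0 ≅ Z,  H_1 ≅ Z^2,  H_2 ≅ Z.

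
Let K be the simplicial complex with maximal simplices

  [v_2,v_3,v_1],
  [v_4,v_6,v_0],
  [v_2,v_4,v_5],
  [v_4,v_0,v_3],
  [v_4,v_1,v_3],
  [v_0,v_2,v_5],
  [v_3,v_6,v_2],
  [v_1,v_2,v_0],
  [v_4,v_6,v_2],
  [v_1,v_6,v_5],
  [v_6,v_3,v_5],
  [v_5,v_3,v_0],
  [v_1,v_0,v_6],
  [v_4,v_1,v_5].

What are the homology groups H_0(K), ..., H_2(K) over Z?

We work with the vertex ordering v_0 < v_1 < v_2 < v_3 < v_4 < v_5 < v_6. The simplices of K, each written with vertices in increasing order, are:

  0-simplices (7): [v_0], [v_1], [v_2], [v_3], [v_4], [v_5], [v_6]
  1-simplices (21): (21 of them)
  2-simplices (14): (14 of them)

so the chain groups are C_0 ≅ Z^7, C_1 ≅ Z^21, C_2 ≅ Z^14.

∂_1: C_1 → C_0 is given by ∂[p,q] = [q] − [p]. For instance
  ∂[v_1,v_6] = [v_6] − [v_1].
The resulting 7×21 matrix has rank 6, and its Smith normal form has invariant factors (1,1,1,1,1,1).

The boundary map ∂_2: C_2 → C_1 maps a triangle to the signed sum of its edges. For instance
  ∂[v_0,v_3,v_5] = [v_3,v_5] − [v_0,v_5] + [v_0,v_3],
  ∂[v_0,v_2,v_5] = [v_2,v_5] − [v_0,v_5] + [v_0,v_2].
This gives a 21×14 integer matrix of rank 13; reducing to Smith normal form yields diagonal entries (1,1,1,1,1,1,1,1,1,1,1,1,1).

Reading off H_k = ker ∂_k / im ∂_{k+1}:

  H_0: rank C_0 − rank ∂_1 = 7 − 6 = 1, and the invariant factors of ∂_1 are all 1, so H_0 = Z.
  H_1: rank ker ∂_1 − rank ∂_2 = (21 − 6) − 13 = 2, and the invariant factors of ∂_2 are all 1, so H_1 = Z^2.
  H_2: rank ker ∂_2 − rank ∂_3 = (14 − 13) − 0 = 1, and there is no ∂_3, so H_2 = Z.

H_0 = Z,  H_1 = Z^2,  H_2 = Z.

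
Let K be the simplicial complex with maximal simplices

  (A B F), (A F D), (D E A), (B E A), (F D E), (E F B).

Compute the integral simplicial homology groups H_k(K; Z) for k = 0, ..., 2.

Order the vertices as A < B < D < E < F. Listing each simplex with vertices in this order, K has dimension 2 with simplices:

  0-simplices (5): A, B, D, E, F
  1-simplices (9): AB, AD, AE, AF, BE, BF, DE, DF, EF
  2-simplices (6): ABE, ABF, ADE, ADF, BEF, DEF

giving chain groups C_0 ≅ Z^5, C_1 ≅ Z^9, C_2 ≅ Z^6.

Boundary ∂_1: C_1 → C_0 sends each edge [p,q] (with p < q) to q − p.
The 5×9 boundary matrix has rank 4 and Smith normal form diag(1,1,1,1).

The boundary map ∂_2: C_2 → C_1 acts by ∂[p,q,r] = [q,r] − [p,r] + [p,q]. For instance
  ∂DEF = EF − DF + DE,
  ∂ADF = DF − AF + AD.
The resulting 9×6 matrix has rank 5, and its Smith normal form has invariant factors (1,1,1,1,1).

Reading off H_k = ker ∂_k / im ∂_{k+1}:

  H_0: rank C_0 − rank ∂_1 = 5 − 4 = 1, and the invariant factors of ∂_1 are all 1, so H_0 = Z.
  H_1: rank ker ∂_1 − rank ∂_2 = (9 − 4) − 5 = 0, and the invariant factors of ∂_2 are all 1, so H_1 = 0.
  H_2: rank ker ∂_2 − rank ∂_3 = (6 − 5) − 0 = 1, and there is no ∂_3, so H_2 = Z.

As a check, the Euler characteristic is 5 − 9 + 6 = 2, which agrees with 1 − 0 + 1 = 2.
(K is a triangulation of the 2-sphere S^2.)

H_0 = Z,  H_1 = 0,  H_2 = Z.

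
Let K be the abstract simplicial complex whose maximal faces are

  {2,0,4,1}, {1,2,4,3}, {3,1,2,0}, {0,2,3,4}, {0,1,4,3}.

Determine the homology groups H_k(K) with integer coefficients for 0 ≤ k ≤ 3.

H_0 ≅ Z,  H_1 = 0,  H_2 = 0,  H_3 ≅ Z.

Order the vertices as 0 < 1 < 2 < 3 < 4. Listing each simplex with vertices in this order, K has dimension 3 with simplices:

  0-simplices (5): [0], [1], [2], [3], [4]
  1-simplices (10): [0,1], [0,2], [0,3], [0,4], [1,2], [1,3], [1,4], [2,3], [2,4], [3,4]
  2-simplices (10): [0,1,2], [0,1,3], [0,1,4], [0,2,3], [0,2,4], [0,3,4], [1,2,3], [1,2,4], [1,3,4], [2,3,4]
  3-simplices (5): [0,1,2,3], [0,1,2,4], [0,1,3,4], [0,2,3,4], [1,2,3,4]

so the chain groups are C_0 ≅ Z^5, C_1 ≅ Z^10, C_2 ≅ Z^10, C_3 ≅ Z^5.

The boundary map ∂_1: C_1 → C_0 is given by ∂[p,q] = [q] − [p].
The resulting 5×10 matrix has rank 4, and its Smith normal form has invariant factors (1,1,1,1).

Boundary ∂_2: C_2 → C_1 maps a triangle to the signed sum of its edges. For instance
  ∂[0,1,3] = [1,3] − [0,3] + [0,1],
  ∂[0,1,4] = [1,4] − [0,4] + [0,1].
The resulting 10×10 matrix has rank 6, and its Smith normal form has invariant factors (1,1,1,1,1,1).

The boundary map ∂_3: C_3 → C_2 sends each 3-simplex σ to the alternating sum Σ_i (−1)^i (σ with its i-th vertex removed). For instance
  ∂[0,2,3,4] = [2,3,4] − [0,3,4] + [0,2,4] − [0,2,3],
  ∂[0,1,2,4] = [1,2,4] − [0,2,4] + [0,1,4] − [0,1,2].
This gives a 10×5 integer matrix of rank 4; reducing to Smith normal form yields diagonal entries (1,1,1,1).

Reading off H_k = ker ∂_k / im ∂_{k+1}:

  H_0: rank C_0 − rank ∂_1 = 5 − 4 = 1, and the invariant factors of ∂_1 are all 1, so H_0 ≅ Z.
  H_1: rank ker ∂_1 − rank ∂_2 = (10 − 4) − 6 = 0, and the invariant factors of ∂_2 are all 1, so H_1 ≅ 0.
  H_2: rank ker ∂_2 − rank ∂_3 = (10 − 6) − 4 = 0, and the invariant factors of ∂_3 are all 1, so H_2 ≅ 0.
  H_3: rank ker ∂_3 − rank ∂_4 = (5 − 4) − 0 = 1, and there is no ∂_4, so H_3 ≅ Z.

As a check, the Euler characteristic is 5 − 10 + 10 − 5 = 0, which agrees with 1 − 0 + 0 − 1 = 0.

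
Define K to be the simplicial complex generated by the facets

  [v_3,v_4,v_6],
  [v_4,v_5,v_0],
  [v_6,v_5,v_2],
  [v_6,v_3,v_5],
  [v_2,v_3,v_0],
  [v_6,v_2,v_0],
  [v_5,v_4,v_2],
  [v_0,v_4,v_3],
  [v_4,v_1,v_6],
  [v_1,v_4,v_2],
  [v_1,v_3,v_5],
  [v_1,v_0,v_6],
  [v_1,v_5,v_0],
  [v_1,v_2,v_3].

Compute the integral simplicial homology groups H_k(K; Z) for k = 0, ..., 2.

We work with the vertex ordering v_0 < v_1 < v_2 < v_3 < v_4 < v_5 < v_6. The simplices of K, each written with vertices in increasing order, are:

  0-simplices (7): [v_0], [v_1], [v_2], [v_3], [v_4], [v_5], [v_6]
  1-simplices (21): (21 of them)
  2-simplices (14): (14 of them)

Hence C_0 ≅ Z^7, C_1 ≅ Z^21, C_2 ≅ Z^14.

The boundary map ∂_1: C_1 → C_0 is given by ∂[p,q] = [q] − [p].
As a 7×21 matrix over Z this has rank 6, with invariant factors (1,1,1,1,1,1).

The boundary map ∂_2: C_2 → C_1 acts by ∂[p,q,r] = [q,r] − [p,r] + [p,q]. For instance
  ∂[v_0,v_2,v_3] = [v_2,v_3] − [v_0,v_3] + [v_0,v_2],
  ∂[v_3,v_5,v_6] = [v_5,v_6] − [v_3,v_6] + [v_3,v_5].
The 21×14 boundary matrix has rank 13 and Smith normal form diag(1,1,1,1,1,1,1,1,1,1,1,1,1).

From H_k ≅ ker(∂_k) / im(∂_{k+1}) we obtain:

  H_0: rank C_0 − rank ∂_1 = 7 − 6 = 1, and the invariant factors of ∂_1 are all 1, so H_0 = Z.
  H_1: rank ker ∂_1 − rank ∂_2 = (21 − 6) − 13 = 2, and the invariant factors of ∂_2 are all 1, so H_1 = Z^2.
  H_2: rank ker ∂_2 − rank ∂_3 = (14 − 13) − 0 = 1, and there is no ∂_3, so H_2 = Z.

H_0 ≅ Z,  H_1 ≅ Z^2,  H_2 ≅ Z.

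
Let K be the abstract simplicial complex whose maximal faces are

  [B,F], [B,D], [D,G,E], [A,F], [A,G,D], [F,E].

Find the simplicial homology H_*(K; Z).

Fix the vertex order A < B < D < E < F < G and write every simplex with vertices in increasing order. Then dim K = 2 and the simplices of K are:

  0-simplices (6): A, B, D, E, F, G
  1-simplices (9): AD, AF, AG, BD, BF, DE, DG, EF, EG
  2-simplices (2): ADG, DEG

giving chain groups C_0 ≅ Z^6, C_1 ≅ Z^9, C_2 ≅ Z^2.

The boundary map ∂_1: C_1 → C_0 sends each edge [p,q] (with p < q) to q − p. For instance
  ∂AF = F − A.
The 6×9 boundary matrix has rank 5 and Smith normal form diag(1,1,1,1,1).

∂_2: C_2 → C_1 maps a triangle to the signed sum of its edges. For instance
  ∂ADG = DG − AG + AD,
  ∂DEG = EG − DG + DE.
This gives a 9×2 integer matrix of rank 2; reducing to Smith normal form yields diagonal entries (1,1).

From H_k ≅ ker(∂_k) / im(∂_{k+1}) we obtain:

  H_0: rank C_0 − rank ∂_1 = 6 − 5 = 1, and the invariant factors of ∂_1 are all 1, so H_0 ≅ Z.
  H_1: rank ker ∂_1 − rank ∂_2 = (9 − 5) − 2 = 2, and the invariant factors of ∂_2 are all 1, so H_1 ≅ Z^2.
  H_2: rank ker ∂_2 − rank ∂_3 = (2 − 2) − 0 = 0, and there is no ∂_3, so H_2 ≅ 0.

As a check, the Euler characteristic is 6 − 9 + 2 = -1, which agrees with 1 − 2 + 0 = -1.

H_0 = Z,  H_1 = Z^2,  H_2 = 0.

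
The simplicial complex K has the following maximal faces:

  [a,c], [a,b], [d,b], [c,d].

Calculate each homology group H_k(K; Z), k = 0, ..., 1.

H_0 ≅ Z,  H_1 ≅ Z.

We work with the vertex ordering a < b < c < d. The simplices of K, each written with vertices in increasing order, are:

  0-simplices (4): a, b, c, d
  1-simplices (4): ab, ac, bd, cd

so the chain groups are C_0 ≅ Z^4, C_1 ≅ Z^4.

The boundary map ∂_1: C_1 → C_0 sends each edge [p,q] (with p < q) to q − p. For instance
  ∂bd = d − b.
This gives a 4×4 integer matrix of rank 3; reducing to Smith normal form yields diagonal entries (1,1,1).

From H_k ≅ ker(∂_k) / im(∂_{k+1}) we obtain:

  H_0: rank C_0 − rank ∂_1 = 4 − 3 = 1, and the invariant factors of ∂_1 are all 1, so H_0 ≅ Z.
  H_1: rank ker ∂_1 − rank ∂_2 = (4 − 3) − 0 = 1, and there is no ∂_2, so H_1 ≅ Z.

As a check, the Euler characteristic is 4 − 4 = 0, which agrees with 1 − 1 = 0.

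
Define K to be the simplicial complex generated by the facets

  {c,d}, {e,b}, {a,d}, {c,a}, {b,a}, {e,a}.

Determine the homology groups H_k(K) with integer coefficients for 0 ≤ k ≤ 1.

H_0 ≅ Z,  H_1 ≅ Z^2.

K has 5 vertices, 6 edges.
rank ∂_0 = 0, rank ∂_1 = 4 ⇒ b_0 = 5 − 0 − 4 = 1; all invariant factors of ∂_1 are 1 so no torsion. So H_0 = Z.
rank ∂_1 = 4, rank ∂_2 = 0 ⇒ b_1 = 6 − 4 − 0 = 2. So H_1 = Z^2.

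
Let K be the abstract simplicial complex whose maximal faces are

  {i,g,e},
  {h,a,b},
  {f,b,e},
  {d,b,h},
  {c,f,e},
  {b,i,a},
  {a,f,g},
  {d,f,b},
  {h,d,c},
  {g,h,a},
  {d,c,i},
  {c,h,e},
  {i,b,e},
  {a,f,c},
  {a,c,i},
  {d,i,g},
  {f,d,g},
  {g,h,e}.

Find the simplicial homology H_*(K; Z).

H_0 = Z,  H_1 = Z^2,  H_2 = Z.

Fix the vertex order a < b < c < d < e < f < g < h < i and write every simplex with vertices in increasing order. Then dim K = 2 and the simplices of K are:

  0-simplices (9): a, b, c, d, e, f, g, h, i
  1-simplices (27): ab, ac, af, ag, ah, ai, bd, be, bf, bh, bi, cd, ce, cf, ch, ci, df, dg, dh, di, ef, eg, eh, ei, fg, gh, gi
  2-simplices (18): abh, abi, acf, aci, afg, agh, bdf, bdh, bef, bei, cdh, cdi, cef, ceh, dfg, dgi, egh, egi

so the chain groups are C_0 ≅ Z^9, C_1 ≅ Z^27, C_2 ≅ Z^18.

The boundary map ∂_1: C_1 → C_0 is given by ∂[p,q] = [q] − [p]. For instance
  ∂fg = g − f.
This gives a 9×27 integer matrix of rank 8; reducing to Smith normal form yields diagonal entries (1,1,1,1,1,1,1,1).

The boundary map ∂_2: C_2 → C_1 sends each 2-simplex [p,q,r] to [q,r] − [p,r] + [p,q]. For instance
  ∂bdh = dh − bh + bd,
  ∂cdh = dh − ch + cd.
As a 27×18 matrix over Z this has rank 17, with invariant factors (1,1,1,1,1,1,1,1,1,1,1,1,1,1,1,1,1).

Reading off H_k = ker ∂_k / im ∂_{k+1}:

  H_0: rank C_0 − rank ∂_1 = 9 − 8 = 1, and the invariant factors of ∂_1 are all 1, so H_0 = Z.
  H_1: rank ker ∂_1 − rank ∂_2 = (27 − 8) − 17 = 2, and the invariant factors of ∂_2 are all 1, so H_1 = Z^2.
  H_2: rank ker ∂_2 − rank ∂_3 = (18 − 17) − 0 = 1, and there is no ∂_3, so H_2 = Z.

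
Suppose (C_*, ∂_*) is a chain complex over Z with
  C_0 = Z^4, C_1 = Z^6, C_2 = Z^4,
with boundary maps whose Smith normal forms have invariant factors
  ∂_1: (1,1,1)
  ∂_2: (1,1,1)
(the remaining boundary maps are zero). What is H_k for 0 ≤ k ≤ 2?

H_0 ≅ Z,  H_1 = 0,  H_2 ≅ Z.

H_0: b_0 = 4 − 0 − 3 = 1; torsion from ∂_1 factors > 1: none. So H_0 ≅ Z.
H_1: b_1 = 6 − 3 − 3 = 0; torsion from ∂_2 factors > 1: none. So H_1 ≅ 0.
H_2: b_2 = 4 − 3 − 0 = 1; torsion from ∂_3 factors > 1: none. So H_2 ≅ Z.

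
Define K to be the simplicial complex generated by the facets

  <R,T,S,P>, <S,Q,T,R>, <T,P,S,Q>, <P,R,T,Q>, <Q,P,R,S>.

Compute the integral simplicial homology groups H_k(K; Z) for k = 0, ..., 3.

We work with the vertex ordering P < Q < R < S < T. The simplices of K, each written with vertices in increasing order, are:

  0-simplices (5): P, Q, R, S, T
  1-simplices (10): PQ, PR, PS, PT, QR, QS, QT, RS, RT, ST
  2-simplices (10): PQR, PQS, PQT, PRS, PRT, PST, QRS, QRT, QST, RST
  3-simplices (5): PQRS, PQRT, PQST, PRST, QRST

so the chain groups are C_0 ≅ Z^5, C_1 ≅ Z^10, C_2 ≅ Z^10, C_3 ≅ Z^5.

Boundary ∂_1: C_1 → C_0 is given by ∂[p,q] = [q] − [p]. For instance
  ∂PT = T − P.
This gives a 5×10 integer matrix of rank 4; reducing to Smith normal form yields diagonal entries (1,1,1,1).

∂_2: C_2 → C_1 sends each 2-simplex [p,q,r] to [q,r] − [p,r] + [p,q]. For instance
  ∂PRS = RS − PS + PR,
  ∂PQR = QR − PR + PQ.
As a 10×10 matrix over Z this has rank 6, with invariant factors (1,1,1,1,1,1).

The boundary map ∂_3: C_3 → C_2 sends each 3-simplex σ to the alternating sum Σ_i (−1)^i (σ with its i-th vertex removed). For instance
  ∂PRST = RST − PST + PRT − PRS,
  ∂PQST = QST − PST + PQT − PQS.
As a 10×5 matrix over Z this has rank 4, with invariant factors (1,1,1,1).

Computing H_k = (kernel of ∂_k) / (image of ∂_{k+1}):

  H_0: rank C_0 − rank ∂_1 = 5 − 4 = 1, and the invariant factors of ∂_1 are all 1, so H_0 = Z.
  H_1: rank ker ∂_1 − rank ∂_2 = (10 − 4) − 6 = 0, and the invariant factors of ∂_2 are all 1, so H_1 = 0.
  H_2: rank ker ∂_2 − rank ∂_3 = (10 − 6) − 4 = 0, and the invariant factors of ∂_3 are all 1, so H_2 = 0.
  H_3: rank ker ∂_3 − rank ∂_4 = (5 − 4) − 0 = 1, and there is no ∂_4, so H_3 = Z.

As a check, the Euler characteristic is 5 − 10 + 10 − 5 = 0, which agrees with 1 − 0 + 0 − 1 = 0.
(K is a triangulation of the 3-sphere S^3.)

H_0 ≅ Z,  H_1 = 0,  H_2 = 0,  H_3 ≅ Z.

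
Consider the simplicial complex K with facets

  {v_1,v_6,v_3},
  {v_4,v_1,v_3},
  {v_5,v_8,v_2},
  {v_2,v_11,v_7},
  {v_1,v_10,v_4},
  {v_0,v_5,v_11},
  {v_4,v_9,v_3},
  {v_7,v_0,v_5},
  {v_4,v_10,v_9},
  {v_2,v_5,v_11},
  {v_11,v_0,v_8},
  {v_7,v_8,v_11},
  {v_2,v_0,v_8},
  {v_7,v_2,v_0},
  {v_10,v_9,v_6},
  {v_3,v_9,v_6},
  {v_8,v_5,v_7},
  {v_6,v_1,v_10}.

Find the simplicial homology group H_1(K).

We work with the vertex ordering v_0 < v_1 < v_2 < v_3 < v_4 < v_5 < v_6 < v_7 < v_8 < v_9 < v_10 < v_11. The simplices of K, each written with vertices in increasing order, are:

  0-simplices (12): [v_0], [v_1], [v_2], [v_3], [v_4], [v_5], [v_6], [v_7], [v_8], [v_9], [v_10], [v_11]
  1-simplices (27): (27 of them)
  2-simplices (18): (18 of them)

giving chain groups C_0 ≅ Z^12, C_1 ≅ Z^27, C_2 ≅ Z^18.

∂_1: C_1 → C_0 maps an edge to its endpoints' difference, ∂[p,q] = q − p. For instance
  ∂[v_1,v_6] = [v_6] − [v_1].
The 12×27 boundary matrix has rank 10 and Smith normal form diag(1,1,1,1,1,1,1,1,1,1).

∂_2: C_2 → C_1 acts by ∂[p,q,r] = [q,r] − [p,r] + [p,q]. For instance
  ∂[v_3,v_6,v_9] = [v_6,v_9] − [v_3,v_9] + [v_3,v_6],
  ∂[v_5,v_7,v_8] = [v_7,v_8] − [v_5,v_8] + [v_5,v_7].
The resulting 27×18 matrix has rank 17, and its Smith normal form has invariant factors (1,1,1,1,1,1,1,1,1,1,1,1,1,1,1,1,2).

From H_k ≅ ker(∂_k) / im(∂_{k+1}) we obtain:

  H_1: rank ker ∂_1 − rank ∂_2 = (27 − 10) − 17 = 0, and ∂_2 has invariant factor 2 > 1, so H_1 ≅ Z/2.

(K is a triangulation of the disjoint union of the 2-sphere S^2 and the real projective plane RP^2.)

H_1 ≅ Z/2.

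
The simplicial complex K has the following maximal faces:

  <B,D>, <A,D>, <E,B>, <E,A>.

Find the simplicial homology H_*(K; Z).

H_0 ≅ Z,  H_1 ≅ Z.

We work with the vertex ordering A < B < D < E. The simplices of K, each written with vertices in increasing order, are:

  0-simplices (4): A, B, D, E
  1-simplices (4): AD, AE, BD, BE

Hence C_0 ≅ Z^4, C_1 ≅ Z^4.

The boundary map ∂_1: C_1 → C_0 maps an edge to its endpoints' difference, ∂[p,q] = q − p. For instance
  ∂BD = D − B.
The 4×4 boundary matrix has rank 3 and Smith normal form diag(1,1,1).

Now H_k = ker ∂_k / im ∂_{k+1}, so:

  H_0: rank C_0 − rank ∂_1 = 4 − 3 = 1, and the invariant factors of ∂_1 are all 1, so H_0 = Z.
  H_1: rank ker ∂_1 − rank ∂_2 = (4 − 3) − 0 = 1, and there is no ∂_2, so H_1 = Z.

As a check, the Euler characteristic is 4 − 4 = 0, which agrees with 1 − 1 = 0.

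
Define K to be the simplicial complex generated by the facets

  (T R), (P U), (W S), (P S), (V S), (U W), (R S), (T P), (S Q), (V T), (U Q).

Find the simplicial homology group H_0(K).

H_0 = Z.

Order the vertices as P < Q < R < S < T < U < V < W. Listing each simplex with vertices in this order, K has dimension 1 with simplices:

  0-simplices (8): P, Q, R, S, T, U, V, W
  1-simplices (11): PS, PT, PU, QS, QU, RS, RT, SV, SW, TV, UW

giving chain groups C_0 ≅ Z^8, C_1 ≅ Z^11.

∂_1: C_1 → C_0 is given by ∂[p,q] = [q] − [p].
The resulting 8×11 matrix has rank 7, and its Smith normal form has invariant factors (1,1,1,1,1,1,1).

Computing H_k = (kernel of ∂_k) / (image of ∂_{k+1}):

  H_0: rank C_0 − rank ∂_1 = 8 − 7 = 1, and the invariant factors of ∂_1 are all 1, so H_0 ≅ Z.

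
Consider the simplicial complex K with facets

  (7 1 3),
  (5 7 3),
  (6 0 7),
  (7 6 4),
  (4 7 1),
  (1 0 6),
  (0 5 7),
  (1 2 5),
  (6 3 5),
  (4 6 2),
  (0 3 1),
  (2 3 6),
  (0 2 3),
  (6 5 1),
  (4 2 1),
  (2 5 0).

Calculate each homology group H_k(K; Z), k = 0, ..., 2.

H_0 = Z,  H_1 = Z^2,  H_2 = Z.

Fix the vertex order 0 < 1 < 2 < 3 < 4 < 5 < 6 < 7 and write every simplex with vertices in increasing order. Then dim K = 2 and the simplices of K are:

  0-simplices (8): [0], [1], [2], [3], [4], [5], [6], [7]
  1-simplices (24): (24 of them)
  2-simplices (16): [0,1,3], [0,1,6], [0,2,3], [0,2,5], [0,5,7], [0,6,7], [1,2,4], [1,2,5], [1,3,7], [1,4,7], [1,5,6], [2,3,6], [2,4,6], [3,5,6], [3,5,7], [4,6,7]

giving chain groups C_0 ≅ Z^8, C_1 ≅ Z^24, C_2 ≅ Z^16.

∂_1: C_1 → C_0 maps an edge to its endpoints' difference, ∂[p,q] = q − p.
The resulting 8×24 matrix has rank 7, and its Smith normal form has invariant factors (1,1,1,1,1,1,1).

∂_2: C_2 → C_1 sends each 2-simplex [p,q,r] to [q,r] − [p,r] + [p,q]. For instance
  ∂[4,6,7] = [6,7] − [4,7] + [4,6],
  ∂[0,1,6] = [1,6] − [0,6] + [0,1].
The resulting 24×16 matrix has rank 15, and its Smith normal form has invariant factors (1,1,1,1,1,1,1,1,1,1,1,1,1,1,1).

Computing H_k = (kernel of ∂_k) / (image of ∂_{k+1}):

  H_0: rank C_0 − rank ∂_1 = 8 − 7 = 1, and the invariant factors of ∂_1 are all 1, so H_0 = Z.
  H_1: rank ker ∂_1 − rank ∂_2 = (24 − 7) − 15 = 2, and the invariant factors of ∂_2 are all 1, so H_1 = Z^2.
  H_2: rank ker ∂_2 − rank ∂_3 = (16 − 15) − 0 = 1, and there is no ∂_3, so H_2 = Z.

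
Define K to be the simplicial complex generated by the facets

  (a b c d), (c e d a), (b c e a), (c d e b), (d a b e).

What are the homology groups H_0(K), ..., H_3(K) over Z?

Fix the vertex order a < b < c < d < e and write every simplex with vertices in increasing order. Then dim K = 3 and the simplices of K are:

  0-simplices (5): a, b, c, d, e
  1-simplices (10): ab, ac, ad, ae, bc, bd, be, cd, ce, de
  2-simplices (10): abc, abd, abe, acd, ace, ade, bcd, bce, bde, cde
  3-simplices (5): abcd, abce, abde, acde, bcde

giving chain groups C_0 ≅ Z^5, C_1 ≅ Z^10, C_2 ≅ Z^10, C_3 ≅ Z^5.

The boundary map ∂_1: C_1 → C_0 maps an edge to its endpoints' difference, ∂[p,q] = q − p. For instance
  ∂ae = e − a.
The resulting 5×10 matrix has rank 4, and its Smith normal form has invariant factors (1,1,1,1).

Boundary ∂_2: C_2 → C_1 sends each 2-simplex [p,q,r] to [q,r] − [p,r] + [p,q]. For instance
  ∂acd = cd − ad + ac,
  ∂bde = de − be + bd.
This gives a 10×10 integer matrix of rank 6; reducing to Smith normal form yields diagonal entries (1,1,1,1,1,1).

The boundary map ∂_3: C_3 → C_2 sends each 3-simplex σ to the alternating sum Σ_i (−1)^i (σ with its i-th vertex removed). For instance
  ∂abde = bde − ade + abe − abd,
  ∂acde = cde − ade + ace − acd.
As a 10×5 matrix over Z this has rank 4, with invariant factors (1,1,1,1).

From H_k ≅ ker(∂_k) / im(∂_{k+1}) we obtain:

  H_0: rank C_0 − rank ∂_1 = 5 − 4 = 1, and the invariant factors of ∂_1 are all 1, so H_0 = Z.
  H_1: rank ker ∂_1 − rank ∂_2 = (10 − 4) − 6 = 0, and the invariant factors of ∂_2 are all 1, so H_1 = 0.
  H_2: rank ker ∂_2 − rank ∂_3 = (10 − 6) − 4 = 0, and the invariant factors of ∂_3 are all 1, so H_2 = 0.
  H_3: rank ker ∂_3 − rank ∂_4 = (5 − 4) − 0 = 1, and there is no ∂_4, so H_3 = Z.

H_0 = Z,  H_1 = 0,  H_2 = 0,  H_3 = Z.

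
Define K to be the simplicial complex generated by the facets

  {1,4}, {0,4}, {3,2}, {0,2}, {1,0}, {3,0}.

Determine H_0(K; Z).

K has 5 vertices, 6 edges.
rank ∂_0 = 0, rank ∂_1 = 4 ⇒ b_0 = 5 − 0 − 4 = 1; all invariant factors of ∂_1 are 1 so no torsion. So H_0 ≅ Z.

H_0 ≅ Z.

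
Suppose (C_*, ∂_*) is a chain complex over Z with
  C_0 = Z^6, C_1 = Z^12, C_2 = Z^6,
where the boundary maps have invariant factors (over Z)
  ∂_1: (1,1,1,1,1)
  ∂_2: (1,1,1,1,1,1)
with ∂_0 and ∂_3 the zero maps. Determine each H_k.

H_0: b_0 = 6 − 0 − 5 = 1; torsion from ∂_1 factors > 1: none. So H_0 ≅ Z.
H_1: b_1 = 12 − 5 − 6 = 1; torsion from ∂_2 factors > 1: none. So H_1 ≅ Z.
H_2: b_2 = 6 − 6 − 0 = 0; torsion from ∂_3 factors > 1: none. So H_2 ≅ 0.

H_0 ≅ Z,  H_1 ≅ Z,  H_2 = 0.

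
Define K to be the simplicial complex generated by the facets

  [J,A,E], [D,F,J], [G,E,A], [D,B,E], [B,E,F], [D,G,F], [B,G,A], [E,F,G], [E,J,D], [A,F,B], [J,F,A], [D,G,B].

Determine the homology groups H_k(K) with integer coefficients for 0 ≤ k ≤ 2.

We work with the vertex ordering A < B < D < E < F < G < J. The simplices of K, each written with vertices in increasing order, are:

  0-simplices (7): A, B, D, E, F, G, J
  1-simplices (18): AB, AE, AF, AG, AJ, BD, BE, BF, BG, DE, DF, DG, DJ, EF, EG, EJ, FG, FJ
  2-simplices (12): ABF, ABG, AEG, AEJ, AFJ, BDE, BDG, BEF, DEJ, DFG, DFJ, EFG

giving chain groups C_0 ≅ Z^7, C_1 ≅ Z^18, C_2 ≅ Z^12.

Boundary ∂_1: C_1 → C_0 is given by ∂[p,q] = [q] − [p]. For instance
  ∂AF = F − A.
The resulting 7×18 matrix has rank 6, and its Smith normal form has invariant factors (1,1,1,1,1,1).

∂_2: C_2 → C_1 maps a triangle to the signed sum of its edges. For instance
  ∂DEJ = EJ − DJ + DE,
  ∂DFG = FG − DG + DF.
The resulting 18×12 matrix has rank 12, and its Smith normal form has invariant factors (1,1,1,1,1,1,1,1,1,1,1,2).

Reading off H_k = ker ∂_k / im ∂_{k+1}:

  H_0: rank C_0 − rank ∂_1 = 7 − 6 = 1, and the invariant factors of ∂_1 are all 1, so H_0 ≅ Z.
  H_1: rank ker ∂_1 − rank ∂_2 = (18 − 6) − 12 = 0, and ∂_2 has invariant factor 2 > 1, so H_1 ≅ Z/2.
  H_2: rank ker ∂_2 − rank ∂_3 = (12 − 12) − 0 = 0, and there is no ∂_3, so H_2 ≅ 0.

As a check, the Euler characteristic is 7 − 18 + 12 = 1, which agrees with 1 − 0 + 0 = 1.

H_0 ≅ Z,  H_1 ≅ Z/2,  H_2 = 0.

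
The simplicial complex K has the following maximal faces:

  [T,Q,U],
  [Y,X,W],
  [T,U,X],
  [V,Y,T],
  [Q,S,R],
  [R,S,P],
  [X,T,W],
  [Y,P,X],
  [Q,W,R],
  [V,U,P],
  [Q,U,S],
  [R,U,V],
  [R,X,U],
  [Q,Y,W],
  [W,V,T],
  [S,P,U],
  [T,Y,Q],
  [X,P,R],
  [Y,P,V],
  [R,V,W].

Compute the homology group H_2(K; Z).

K has 10 vertices, 30 edges, 20 triangles.
rank ∂_2 = 20, rank ∂_3 = 0 ⇒ b_2 = 20 − 20 − 0 = 0. So H_2 ≅ 0.

H_2 = 0.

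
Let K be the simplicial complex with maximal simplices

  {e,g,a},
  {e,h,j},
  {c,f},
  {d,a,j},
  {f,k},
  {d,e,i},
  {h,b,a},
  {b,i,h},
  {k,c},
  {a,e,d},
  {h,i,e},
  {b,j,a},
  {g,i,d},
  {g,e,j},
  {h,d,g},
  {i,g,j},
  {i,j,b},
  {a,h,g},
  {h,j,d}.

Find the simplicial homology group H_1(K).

Take the total order a < b < c < d < e < f < g < h < i < j < k on the vertex set. Then K (dimension 2) consists of the simplices:

  0-simplices (11): a, b, c, d, e, f, g, h, i, j, k
  1-simplices (27): ab, ad, ae, ag, ah, aj, bh, bi, bj, cf, ck, de, dg, dh, di, dj, eg, eh, ei, ej, fk, gh, gi, gj, hi, hj, ij
  2-simplices (16): abh, abj, ade, adj, aeg, agh, bhi, bij, dei, dgh, dgi, dhj, egj, ehi, ehj, gij

so the chain groups are C_0 ≅ Z^11, C_1 ≅ Z^27, C_2 ≅ Z^16.

Boundary ∂_1: C_1 → C_0 is given by ∂[p,q] = [q] − [p].
As a 11×27 matrix over Z this has rank 9, with invariant factors (1,1,1,1,1,1,1,1,1).

Boundary ∂_2: C_2 → C_1 sends each 2-simplex [p,q,r] to [q,r] − [p,r] + [p,q]. For instance
  ∂agh = gh − ah + ag,
  ∂ade = de − ae + ad.
This gives a 27×16 integer matrix of rank 15; reducing to Smith normal form yields diagonal entries (1,1,1,1,1,1,1,1,1,1,1,1,1,1,1).

Computing H_k = (kernel of ∂_k) / (image of ∂_{k+1}):

  H_1: rank ker ∂_1 − rank ∂_2 = (27 − 9) − 15 = 3, and the invariant factors of ∂_2 are all 1, so H_1 = Z^3.

H_1 ≅ Z^3.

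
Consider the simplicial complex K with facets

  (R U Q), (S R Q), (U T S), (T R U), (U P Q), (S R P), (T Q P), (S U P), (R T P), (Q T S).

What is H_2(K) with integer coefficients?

H_2 ≅ 0.

Fix the vertex order P < Q < R < S < T < U and write every simplex with vertices in increasing order. Then dim K = 2 and the simplices of K are:

  0-simplices (6): P, Q, R, S, T, U
  1-simplices (15): PQ, PR, PS, PT, PU, QR, QS, QT, QU, RS, RT, RU, ST, SU, TU
  2-simplices (10): PQT, PQU, PRS, PRT, PSU, QRS, QRU, QST, RTU, STU

Hence C_0 ≅ Z^6, C_1 ≅ Z^15, C_2 ≅ Z^10.

Boundary ∂_1: C_1 → C_0 sends each edge [p,q] (with p < q) to q − p. For instance
  ∂QS = S − Q.
The resulting 6×15 matrix has rank 5, and its Smith normal form has invariant factors (1,1,1,1,1).

The boundary map ∂_2: C_2 → C_1 sends each 2-simplex [p,q,r] to [q,r] − [p,r] + [p,q]. For instance
  ∂RTU = TU − RU + RT,
  ∂PRT = RT − PT + PR.
The resulting 15×10 matrix has rank 10, and its Smith normal form has invariant factors (1,1,1,1,1,1,1,1,1,2).

Computing H_k = (kernel of ∂_k) / (image of ∂_{k+1}):

  H_2: rank ker ∂_2 − rank ∂_3 = (10 − 10) − 0 = 0, and there is no ∂_3, so H_2 ≅ 0.

(K is a triangulation of the real projective plane RP^2.)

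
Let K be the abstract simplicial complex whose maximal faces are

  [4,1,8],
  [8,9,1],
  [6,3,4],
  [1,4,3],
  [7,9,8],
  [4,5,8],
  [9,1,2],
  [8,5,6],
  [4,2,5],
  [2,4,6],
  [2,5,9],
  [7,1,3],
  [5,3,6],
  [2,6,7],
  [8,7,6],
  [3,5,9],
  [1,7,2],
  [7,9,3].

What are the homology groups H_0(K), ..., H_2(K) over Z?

H_0 = Z,  H_1 = Z ⊕ Z/2,  H_2 = 0.

Fix the vertex order 1 < 2 < 3 < 4 < 5 < 6 < 7 < 8 < 9 and write every simplex with vertices in increasing order. Then dim K = 2 and the simplices of K are:

  0-simplices (9): [1], [2], [3], [4], [5], [6], [7], [8], [9]
  1-simplices (27): (27 of them)
  2-simplices (18): [1,2,7], [1,2,9], [1,3,4], [1,3,7], [1,4,8], [1,8,9], [2,4,5], [2,4,6], [2,5,9], [2,6,7], [3,4,6], [3,5,6], [3,5,9], [3,7,9], [4,5,8], [5,6,8], [6,7,8], [7,8,9]

so the chain groups are C_0 ≅ Z^9, C_1 ≅ Z^27, C_2 ≅ Z^18.

Boundary ∂_1: C_1 → C_0 is given by ∂[p,q] = [q] − [p]. For instance
  ∂[1,3] = [3] − [1].
The 9×27 boundary matrix has rank 8 and Smith normal form diag(1,1,1,1,1,1,1,1).

The boundary map ∂_2: C_2 → C_1 maps a triangle to the signed sum of its edges. For instance
  ∂[6,7,8] = [7,8] − [6,8] + [6,7],
  ∂[1,3,4] = [3,4] − [1,4] + [1,3].
This gives a 27×18 integer matrix of rank 18; reducing to Smith normal form yields diagonal entries (1,1,1,1,1,1,1,1,1,1,1,1,1,1,1,1,1,2).

Reading off H_k = ker ∂_k / im ∂_{k+1}:

  H_0: rank C_0 − rank ∂_1 = 9 − 8 = 1, and the invariant factors of ∂_1 are all 1, so H_0 = Z.
  H_1: rank ker ∂_1 − rank ∂_2 = (27 − 8) − 18 = 1, and ∂_2 has invariant factor 2 > 1, so H_1 = Z ⊕ Z/2.
  H_2: rank ker ∂_2 − rank ∂_3 = (18 − 18) − 0 = 0, and there is no ∂_3, so H_2 = 0.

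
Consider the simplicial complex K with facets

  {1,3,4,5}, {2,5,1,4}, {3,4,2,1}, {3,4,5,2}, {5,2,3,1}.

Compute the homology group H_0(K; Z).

We work with the vertex ordering 1 < 2 < 3 < 4 < 5. The simplices of K, each written with vertices in increasing order, are:

  0-simplices (5): [1], [2], [3], [4], [5]
  1-simplices (10): [1,2], [1,3], [1,4], [1,5], [2,3], [2,4], [2,5], [3,4], [3,5], [4,5]
  2-simplices (10): [1,2,3], [1,2,4], [1,2,5], [1,3,4], [1,3,5], [1,4,5], [2,3,4], [2,3,5], [2,4,5], [3,4,5]
  3-simplices (5): [1,2,3,4], [1,2,3,5], [1,2,4,5], [1,3,4,5], [2,3,4,5]

so the chain groups are C_0 ≅ Z^5, C_1 ≅ Z^10, C_2 ≅ Z^10, C_3 ≅ Z^5.

∂_1: C_1 → C_0 maps an edge to its endpoints' difference, ∂[p,q] = q − p.
The 5×10 boundary matrix has rank 4 and Smith normal form diag(1,1,1,1).

∂_2: C_2 → C_1 sends each 2-simplex [p,q,r] to [q,r] − [p,r] + [p,q]. For instance
  ∂[2,3,4] = [3,4] − [2,4] + [2,3],
  ∂[1,4,5] = [4,5] − [1,5] + [1,4].
The resulting 10×10 matrix has rank 6, and its Smith normal form has invariant factors (1,1,1,1,1,1).

Boundary ∂_3: C_3 → C_2 sends each 3-simplex σ to the alternating sum Σ_i (−1)^i (σ with its i-th vertex removed). For instance
  ∂[1,2,3,5] = [2,3,5] − [1,3,5] + [1,2,5] − [1,2,3],
  ∂[2,3,4,5] = [3,4,5] − [2,4,5] + [2,3,5] − [2,3,4].
This gives a 10×5 integer matrix of rank 4; reducing to Smith normal form yields diagonal entries (1,1,1,1).

Now H_k = ker ∂_k / im ∂_{k+1}, so:

  H_0: rank C_0 − rank ∂_1 = 5 − 4 = 1, and the invariant factors of ∂_1 are all 1, so H_0 = Z.

H_0 = Z.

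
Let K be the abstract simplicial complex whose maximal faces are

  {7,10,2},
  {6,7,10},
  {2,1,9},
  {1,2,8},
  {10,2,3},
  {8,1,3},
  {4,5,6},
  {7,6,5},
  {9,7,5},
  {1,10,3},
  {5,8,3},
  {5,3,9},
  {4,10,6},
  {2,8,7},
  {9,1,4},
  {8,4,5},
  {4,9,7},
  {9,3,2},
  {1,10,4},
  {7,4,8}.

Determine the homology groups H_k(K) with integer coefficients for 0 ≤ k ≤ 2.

We work with the vertex ordering 1 < 2 < 3 < 4 < 5 < 6 < 7 < 8 < 9 < 10. The simplices of K, each written with vertices in increasing order, are:

  0-simplices (10): [1], [2], [3], [4], [5], [6], [7], [8], [9], [10]
  1-simplices (30): (30 of them)
  2-simplices (20): (20 of them)

Hence C_0 ≅ Z^10, C_1 ≅ Z^30, C_2 ≅ Z^20.

Boundary ∂_1: C_1 → C_0 is given by ∂[p,q] = [q] − [p].
The 10×30 boundary matrix has rank 9 and Smith normal form diag(1,1,1,1,1,1,1,1,1).

Boundary ∂_2: C_2 → C_1 acts by ∂[p,q,r] = [q,r] − [p,r] + [p,q]. For instance
  ∂[4,7,9] = [7,9] − [4,9] + [4,7],
  ∂[2,3,9] = [3,9] − [2,9] + [2,3].
As a 30×20 matrix over Z this has rank 20, with invariant factors (1,1,1,1,1,1,1,1,1,1,1,1,1,1,1,1,1,1,1,2).

Reading off H_k = ker ∂_k / im ∂_{k+1}:

  H_0: rank C_0 − rank ∂_1 = 10 − 9 = 1, and the invariant factors of ∂_1 are all 1, so H_0 ≅ Z.
  H_1: rank ker ∂_1 − rank ∂_2 = (30 − 9) − 20 = 1, and ∂_2 has invariant factor 2 > 1, so H_1 ≅ Z ⊕ Z/2.
  H_2: rank ker ∂_2 − rank ∂_3 = (20 − 20) − 0 = 0, and there is no ∂_3, so H_2 ≅ 0.

As a check, the Euler characteristic is 10 − 30 + 20 = 0, which agrees with 1 − 1 + 0 = 0.

H_0 = Z,  H_1 = Z ⊕ Z/2,  H_2 = 0.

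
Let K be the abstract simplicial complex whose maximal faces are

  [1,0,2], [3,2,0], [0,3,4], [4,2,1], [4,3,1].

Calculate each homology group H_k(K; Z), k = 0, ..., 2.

H_0 ≅ Z,  H_1 ≅ Z,  H_2 = 0.

We work with the vertex ordering 0 < 1 < 2 < 3 < 4. The simplices of K, each written with vertices in increasing order, are:

  0-simplices (5): [0], [1], [2], [3], [4]
  1-simplices (10): [0,1], [0,2], [0,3], [0,4], [1,2], [1,3], [1,4], [2,3], [2,4], [3,4]
  2-simplices (5): [0,1,2], [0,2,3], [0,3,4], [1,2,4], [1,3,4]

giving chain groups C_0 ≅ Z^5, C_1 ≅ Z^10, C_2 ≅ Z^5.

Boundary ∂_1: C_1 → C_0 maps an edge to its endpoints' difference, ∂[p,q] = q − p. For instance
  ∂[0,2] = [2] − [0].
As a 5×10 matrix over Z this has rank 4, with invariant factors (1,1,1,1).

Boundary ∂_2: C_2 → C_1 sends each 2-simplex [p,q,r] to [q,r] − [p,r] + [p,q]. For instance
  ∂[0,2,3] = [2,3] − [0,3] + [0,2],
  ∂[0,1,2] = [1,2] − [0,2] + [0,1].
The resulting 10×5 matrix has rank 5, and its Smith normal form has invariant factors (1,1,1,1,1).

Reading off H_k = ker ∂_k / im ∂_{k+1}:

  H_0: rank C_0 − rank ∂_1 = 5 − 4 = 1, and the invariant factors of ∂_1 are all 1, so H_0 ≅ Z.
  H_1: rank ker ∂_1 − rank ∂_2 = (10 − 4) − 5 = 1, and the invariant factors of ∂_2 are all 1, so H_1 ≅ Z.
  H_2: rank ker ∂_2 − rank ∂_3 = (5 − 5) − 0 = 0, and there is no ∂_3, so H_2 ≅ 0.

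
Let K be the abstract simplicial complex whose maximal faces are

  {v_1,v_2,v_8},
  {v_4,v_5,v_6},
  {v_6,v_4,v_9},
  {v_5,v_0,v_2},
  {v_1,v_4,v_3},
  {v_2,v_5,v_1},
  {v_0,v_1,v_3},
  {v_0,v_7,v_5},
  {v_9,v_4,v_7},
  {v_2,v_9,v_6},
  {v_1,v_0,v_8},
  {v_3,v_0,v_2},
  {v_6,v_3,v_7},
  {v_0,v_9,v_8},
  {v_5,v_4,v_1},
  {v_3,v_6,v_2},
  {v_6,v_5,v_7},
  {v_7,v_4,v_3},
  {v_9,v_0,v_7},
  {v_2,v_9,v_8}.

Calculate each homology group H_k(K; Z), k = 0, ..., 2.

Order the vertices as v_0 < v_1 < v_2 < v_3 < v_4 < v_5 < v_6 < v_7 < v_8 < v_9. Listing each simplex with vertices in this order, K has dimension 2 with simplices:

  0-simplices (10): [v_0], [v_1], [v_2], [v_3], [v_4], [v_5], [v_6], [v_7], [v_8], [v_9]
  1-simplices (30): (30 of them)
  2-simplices (20): (20 of them)

so the chain groups are C_0 ≅ Z^10, C_1 ≅ Z^30, C_2 ≅ Z^20.

Boundary ∂_1: C_1 → C_0 sends each edge [p,q] (with p < q) to q − p.
This gives a 10×30 integer matrix of rank 9; reducing to Smith normal form yields diagonal entries (1,1,1,1,1,1,1,1,1).

The boundary map ∂_2: C_2 → C_1 maps a triangle to the signed sum of its edges. For instance
  ∂[v_1,v_4,v_5] = [v_4,v_5] − [v_1,v_5] + [v_1,v_4],
  ∂[v_3,v_4,v_7] = [v_4,v_7] − [v_3,v_7] + [v_3,v_4].
The 30×20 boundary matrix has rank 20 and Smith normal form diag(1,1,1,1,1,1,1,1,1,1,1,1,1,1,1,1,1,1,1,2).

Reading off H_k = ker ∂_k / im ∂_{k+1}:

  H_0: rank C_0 − rank ∂_1 = 10 − 9 = 1, and the invariant factors of ∂_1 are all 1, so H_0 = Z.
  H_1: rank ker ∂_1 − rank ∂_2 = (30 − 9) − 20 = 1, and ∂_2 has invariant factor 2 > 1, so H_1 = Z ⊕ Z/2Z.
  H_2: rank ker ∂_2 − rank ∂_3 = (20 − 20) − 0 = 0, and there is no ∂_3, so H_2 = 0.

(K is a triangulation of the Klein bottle.)

H_0 = Z,  H_1 = Z ⊕ Z/2Z,  H_2 = 0.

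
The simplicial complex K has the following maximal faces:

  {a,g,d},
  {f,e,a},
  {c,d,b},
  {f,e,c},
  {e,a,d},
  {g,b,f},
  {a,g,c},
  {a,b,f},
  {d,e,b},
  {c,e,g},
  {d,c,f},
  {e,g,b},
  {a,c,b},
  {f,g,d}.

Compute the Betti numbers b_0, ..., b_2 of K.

b_0 = 1, b_1 = 2, b_2 = 1.

Take the total order a < b < c < d < e < f < g on the vertex set. Then K (dimension 2) consists of the simplices:

  0-simplices (7): a, b, c, d, e, f, g
  1-simplices (21): ab, ac, ad, ae, af, ag, bc, bd, be, bf, bg, cd, ce, cf, cg, de, df, dg, ef, eg, fg
  2-simplices (14): abc, abf, acg, ade, adg, aef, bcd, bde, beg, bfg, cdf, cef, ceg, dfg

so the chain groups are C_0 ≅ Z^7, C_1 ≅ Z^21, C_2 ≅ Z^14.

The boundary map ∂_1: C_1 → C_0 is given by ∂[p,q] = [q] − [p]. For instance
  ∂cd = d − c.
The 7×21 boundary matrix has rank 6 and Smith normal form diag(1,1,1,1,1,1).

The boundary map ∂_2: C_2 → C_1 sends each 2-simplex [p,q,r] to [q,r] − [p,r] + [p,q]. For instance
  ∂abf = bf − af + ab,
  ∂acg = cg − ag + ac.
The 21×14 boundary matrix has rank 13 and Smith normal form diag(1,1,1,1,1,1,1,1,1,1,1,1,1).

From H_k ≅ ker(∂_k) / im(∂_{k+1}) we obtain:

  H_0: rank C_0 − rank ∂_1 = 7 − 6 = 1, and the invariant factors of ∂_1 are all 1, so H_0 ≅ Z.
  H_1: rank ker ∂_1 − rank ∂_2 = (21 − 6) − 13 = 2, and the invariant factors of ∂_2 are all 1, so H_1 ≅ Z^2.
  H_2: rank ker ∂_2 − rank ∂_3 = (14 − 13) − 0 = 1, and there is no ∂_3, so H_2 ≅ Z.

(K is a triangulation of the torus T^2.)

Hence the Betti numbers are b_0 = 1, b_1 = 2, b_2 = 1.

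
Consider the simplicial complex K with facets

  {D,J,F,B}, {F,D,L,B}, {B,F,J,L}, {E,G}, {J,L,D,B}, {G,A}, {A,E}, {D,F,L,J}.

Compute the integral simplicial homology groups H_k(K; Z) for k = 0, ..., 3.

Order the vertices as A < B < D < E < F < G < J < L. Listing each simplex with vertices in this order, K has dimension 3 with simplices:

  0-simplices (8): A, B, D, E, F, G, J, L
  1-simplices (13): AE, AG, BD, BF, BJ, BL, DF, DJ, DL, EG, FJ, FL, JL
  2-simplices (10): BDF, BDJ, BDL, BFJ, BFL, BJL, DFJ, DFL, DJL, FJL
  3-simplices (5): BDFJ, BDFL, BDJL, BFJL, DFJL

giving chain groups C_0 ≅ Z^8, C_1 ≅ Z^13, C_2 ≅ Z^10, C_3 ≅ Z^5.

∂_1: C_1 → C_0 sends each edge [p,q] (with p < q) to q − p. For instance
  ∂FJ = J − F.
The 8×13 boundary matrix has rank 6 and Smith normal form diag(1,1,1,1,1,1).

∂_2: C_2 → C_1 acts by ∂[p,q,r] = [q,r] − [p,r] + [p,q]. For instance
  ∂BJL = JL − BL + BJ,
  ∂DFJ = FJ − DJ + DF.
The resulting 13×10 matrix has rank 6, and its Smith normal form has invariant factors (1,1,1,1,1,1).

The boundary map ∂_3: C_3 → C_2 sends each 3-simplex σ to the alternating sum Σ_i (−1)^i (σ with its i-th vertex removed). For instance
  ∂BFJL = FJL − BJL + BFL − BFJ,
  ∂BDFJ = DFJ − BFJ + BDJ − BDF.
The resulting 10×5 matrix has rank 4, and its Smith normal form has invariant factors (1,1,1,1).

From H_k ≅ ker(∂_k) / im(∂_{k+1}) we obtain:

  H_0: rank C_0 − rank ∂_1 = 8 − 6 = 2, and the invariant factors of ∂_1 are all 1, so H_0 = Z^2.
  H_1: rank ker ∂_1 − rank ∂_2 = (13 − 6) − 6 = 1, and the invariant factors of ∂_2 are all 1, so H_1 = Z.
  H_2: rank ker ∂_2 − rank ∂_3 = (10 − 6) − 4 = 0, and the invariant factors of ∂_3 are all 1, so H_2 = 0.
  H_3: rank ker ∂_3 − rank ∂_4 = (5 − 4) − 0 = 1, and there is no ∂_4, so H_3 = Z.

H_0 ≅ Z^2,  H_1 ≅ Z,  H_2 = 0,  H_3 ≅ Z.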